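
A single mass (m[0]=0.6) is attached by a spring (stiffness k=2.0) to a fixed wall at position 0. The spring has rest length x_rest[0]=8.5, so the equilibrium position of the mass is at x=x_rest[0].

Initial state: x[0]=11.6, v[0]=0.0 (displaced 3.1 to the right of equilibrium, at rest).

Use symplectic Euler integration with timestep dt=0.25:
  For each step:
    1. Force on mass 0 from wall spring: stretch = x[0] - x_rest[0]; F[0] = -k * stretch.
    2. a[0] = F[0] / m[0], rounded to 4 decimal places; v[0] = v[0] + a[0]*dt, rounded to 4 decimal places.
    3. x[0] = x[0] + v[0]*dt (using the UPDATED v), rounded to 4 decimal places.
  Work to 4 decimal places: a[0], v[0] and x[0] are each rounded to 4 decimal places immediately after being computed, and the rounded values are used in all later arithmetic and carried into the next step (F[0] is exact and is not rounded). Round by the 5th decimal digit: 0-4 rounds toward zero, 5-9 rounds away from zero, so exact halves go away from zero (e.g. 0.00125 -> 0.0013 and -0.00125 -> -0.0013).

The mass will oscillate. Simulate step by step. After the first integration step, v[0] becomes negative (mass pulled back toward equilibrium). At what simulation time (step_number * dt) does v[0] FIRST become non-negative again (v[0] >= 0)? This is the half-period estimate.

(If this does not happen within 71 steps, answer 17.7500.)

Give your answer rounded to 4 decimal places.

Answer: 1.7500

Derivation:
Step 0: x=[11.6000] v=[0.0000]
Step 1: x=[10.9542] v=[-2.5833]
Step 2: x=[9.7971] v=[-4.6285]
Step 3: x=[8.3698] v=[-5.7094]
Step 4: x=[6.9696] v=[-5.6009]
Step 5: x=[5.8882] v=[-4.3256]
Step 6: x=[5.3509] v=[-2.1491]
Step 7: x=[5.4697] v=[0.4752]
First v>=0 after going negative at step 7, time=1.7500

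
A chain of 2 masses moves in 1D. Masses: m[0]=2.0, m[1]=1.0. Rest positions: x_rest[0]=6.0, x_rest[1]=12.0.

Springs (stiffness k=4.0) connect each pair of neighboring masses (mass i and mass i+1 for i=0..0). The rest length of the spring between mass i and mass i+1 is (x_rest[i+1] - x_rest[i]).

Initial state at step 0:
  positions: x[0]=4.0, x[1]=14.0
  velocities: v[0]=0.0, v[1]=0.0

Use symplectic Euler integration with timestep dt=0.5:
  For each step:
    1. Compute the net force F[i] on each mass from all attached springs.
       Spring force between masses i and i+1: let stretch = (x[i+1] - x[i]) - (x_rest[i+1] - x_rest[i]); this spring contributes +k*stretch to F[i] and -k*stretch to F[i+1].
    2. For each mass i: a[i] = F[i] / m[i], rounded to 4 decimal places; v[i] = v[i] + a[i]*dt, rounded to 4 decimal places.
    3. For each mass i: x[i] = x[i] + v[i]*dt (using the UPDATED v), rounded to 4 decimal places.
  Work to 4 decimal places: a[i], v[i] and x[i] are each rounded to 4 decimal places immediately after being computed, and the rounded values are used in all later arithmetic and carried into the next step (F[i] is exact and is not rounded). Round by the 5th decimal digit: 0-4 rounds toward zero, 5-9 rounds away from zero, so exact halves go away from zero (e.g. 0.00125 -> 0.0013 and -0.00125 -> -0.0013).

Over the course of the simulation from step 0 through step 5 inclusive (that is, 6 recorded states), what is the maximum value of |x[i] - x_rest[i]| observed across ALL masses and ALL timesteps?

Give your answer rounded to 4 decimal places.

Answer: 4.0000

Derivation:
Step 0: x=[4.0000 14.0000] v=[0.0000 0.0000]
Step 1: x=[6.0000 10.0000] v=[4.0000 -8.0000]
Step 2: x=[7.0000 8.0000] v=[2.0000 -4.0000]
Step 3: x=[5.5000 11.0000] v=[-3.0000 6.0000]
Step 4: x=[3.7500 14.5000] v=[-3.5000 7.0000]
Step 5: x=[4.3750 13.2500] v=[1.2500 -2.5000]
Max displacement = 4.0000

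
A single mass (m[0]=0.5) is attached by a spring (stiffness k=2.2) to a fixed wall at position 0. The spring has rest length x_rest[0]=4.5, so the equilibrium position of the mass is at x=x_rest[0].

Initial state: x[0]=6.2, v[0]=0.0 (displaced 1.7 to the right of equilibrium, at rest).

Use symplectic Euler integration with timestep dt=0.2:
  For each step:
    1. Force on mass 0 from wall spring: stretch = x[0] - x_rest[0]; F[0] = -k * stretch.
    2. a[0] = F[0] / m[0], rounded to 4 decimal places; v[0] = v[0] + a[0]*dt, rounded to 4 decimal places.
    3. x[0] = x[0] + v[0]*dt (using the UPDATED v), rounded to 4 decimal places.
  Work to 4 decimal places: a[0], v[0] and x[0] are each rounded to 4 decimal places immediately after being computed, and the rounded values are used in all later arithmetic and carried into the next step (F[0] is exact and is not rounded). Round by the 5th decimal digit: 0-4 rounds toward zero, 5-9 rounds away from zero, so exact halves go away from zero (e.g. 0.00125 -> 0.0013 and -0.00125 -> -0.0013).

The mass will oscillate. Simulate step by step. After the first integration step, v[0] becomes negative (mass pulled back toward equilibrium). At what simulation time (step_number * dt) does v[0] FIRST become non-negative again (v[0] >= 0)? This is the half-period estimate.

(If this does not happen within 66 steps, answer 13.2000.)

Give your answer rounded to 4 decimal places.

Step 0: x=[6.2000] v=[0.0000]
Step 1: x=[5.9008] v=[-1.4960]
Step 2: x=[5.3551] v=[-2.7287]
Step 3: x=[4.6589] v=[-3.4812]
Step 4: x=[3.9347] v=[-3.6210]
Step 5: x=[3.3100] v=[-3.1235]
Step 6: x=[2.8947] v=[-2.0763]
Step 7: x=[2.7620] v=[-0.6636]
Step 8: x=[2.9352] v=[0.8658]
First v>=0 after going negative at step 8, time=1.6000

Answer: 1.6000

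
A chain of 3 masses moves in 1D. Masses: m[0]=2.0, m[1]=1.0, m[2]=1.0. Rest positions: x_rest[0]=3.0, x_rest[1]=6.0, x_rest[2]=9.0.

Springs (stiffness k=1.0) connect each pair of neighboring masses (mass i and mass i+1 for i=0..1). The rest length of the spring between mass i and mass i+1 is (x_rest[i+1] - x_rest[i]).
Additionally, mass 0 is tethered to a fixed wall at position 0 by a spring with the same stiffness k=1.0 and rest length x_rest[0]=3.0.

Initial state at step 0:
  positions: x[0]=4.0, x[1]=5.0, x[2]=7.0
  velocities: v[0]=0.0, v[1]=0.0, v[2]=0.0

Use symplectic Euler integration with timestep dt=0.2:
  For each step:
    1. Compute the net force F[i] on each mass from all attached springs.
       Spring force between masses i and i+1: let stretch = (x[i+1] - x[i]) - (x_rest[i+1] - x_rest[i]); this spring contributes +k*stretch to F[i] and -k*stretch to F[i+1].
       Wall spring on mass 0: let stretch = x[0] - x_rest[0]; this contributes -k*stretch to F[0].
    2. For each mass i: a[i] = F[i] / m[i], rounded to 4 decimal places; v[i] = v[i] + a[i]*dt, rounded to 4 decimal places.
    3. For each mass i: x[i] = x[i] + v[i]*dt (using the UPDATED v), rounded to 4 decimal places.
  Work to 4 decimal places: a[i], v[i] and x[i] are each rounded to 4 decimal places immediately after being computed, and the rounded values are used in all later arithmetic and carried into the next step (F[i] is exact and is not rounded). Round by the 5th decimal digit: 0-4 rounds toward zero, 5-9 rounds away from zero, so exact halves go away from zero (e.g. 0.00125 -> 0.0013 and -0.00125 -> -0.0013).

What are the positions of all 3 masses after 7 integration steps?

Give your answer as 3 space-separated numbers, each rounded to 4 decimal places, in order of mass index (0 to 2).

Answer: 2.6824 5.7020 8.0902

Derivation:
Step 0: x=[4.0000 5.0000 7.0000] v=[0.0000 0.0000 0.0000]
Step 1: x=[3.9400 5.0400 7.0400] v=[-0.3000 0.2000 0.2000]
Step 2: x=[3.8232 5.1160 7.1200] v=[-0.5840 0.3800 0.4000]
Step 3: x=[3.6558 5.2204 7.2398] v=[-0.8370 0.5222 0.5992]
Step 4: x=[3.4466 5.3430 7.3989] v=[-1.0461 0.6132 0.7953]
Step 5: x=[3.2064 5.4720 7.5957] v=[-1.2011 0.6451 0.9841]
Step 6: x=[2.9474 5.5953 7.8276] v=[-1.2952 0.6167 1.1594]
Step 7: x=[2.6824 5.7020 8.0902] v=[-1.3252 0.5336 1.3129]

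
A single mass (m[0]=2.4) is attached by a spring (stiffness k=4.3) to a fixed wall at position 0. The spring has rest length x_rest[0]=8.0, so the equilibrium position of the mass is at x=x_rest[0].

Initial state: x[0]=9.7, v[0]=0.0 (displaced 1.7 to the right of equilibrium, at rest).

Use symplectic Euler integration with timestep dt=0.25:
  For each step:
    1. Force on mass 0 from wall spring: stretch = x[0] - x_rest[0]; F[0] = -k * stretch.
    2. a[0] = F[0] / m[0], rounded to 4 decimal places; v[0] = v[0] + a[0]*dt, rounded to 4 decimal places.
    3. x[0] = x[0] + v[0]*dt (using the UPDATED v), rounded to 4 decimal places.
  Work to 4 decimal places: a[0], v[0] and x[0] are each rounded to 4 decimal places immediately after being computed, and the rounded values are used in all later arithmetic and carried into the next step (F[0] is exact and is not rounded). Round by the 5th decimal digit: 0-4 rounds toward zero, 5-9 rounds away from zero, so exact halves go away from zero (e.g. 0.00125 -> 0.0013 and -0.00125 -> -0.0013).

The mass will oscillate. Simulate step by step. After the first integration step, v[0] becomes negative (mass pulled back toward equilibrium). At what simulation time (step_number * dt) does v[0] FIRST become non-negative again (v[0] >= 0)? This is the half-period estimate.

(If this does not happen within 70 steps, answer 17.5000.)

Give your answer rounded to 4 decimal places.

Step 0: x=[9.7000] v=[0.0000]
Step 1: x=[9.5096] v=[-0.7615]
Step 2: x=[9.1502] v=[-1.4377]
Step 3: x=[8.6620] v=[-1.9529]
Step 4: x=[8.0997] v=[-2.2494]
Step 5: x=[7.5262] v=[-2.2941]
Step 6: x=[7.0057] v=[-2.0819]
Step 7: x=[6.5966] v=[-1.6365]
Step 8: x=[6.3446] v=[-1.0079]
Step 9: x=[6.2780] v=[-0.2664]
Step 10: x=[6.4042] v=[0.5049]
First v>=0 after going negative at step 10, time=2.5000

Answer: 2.5000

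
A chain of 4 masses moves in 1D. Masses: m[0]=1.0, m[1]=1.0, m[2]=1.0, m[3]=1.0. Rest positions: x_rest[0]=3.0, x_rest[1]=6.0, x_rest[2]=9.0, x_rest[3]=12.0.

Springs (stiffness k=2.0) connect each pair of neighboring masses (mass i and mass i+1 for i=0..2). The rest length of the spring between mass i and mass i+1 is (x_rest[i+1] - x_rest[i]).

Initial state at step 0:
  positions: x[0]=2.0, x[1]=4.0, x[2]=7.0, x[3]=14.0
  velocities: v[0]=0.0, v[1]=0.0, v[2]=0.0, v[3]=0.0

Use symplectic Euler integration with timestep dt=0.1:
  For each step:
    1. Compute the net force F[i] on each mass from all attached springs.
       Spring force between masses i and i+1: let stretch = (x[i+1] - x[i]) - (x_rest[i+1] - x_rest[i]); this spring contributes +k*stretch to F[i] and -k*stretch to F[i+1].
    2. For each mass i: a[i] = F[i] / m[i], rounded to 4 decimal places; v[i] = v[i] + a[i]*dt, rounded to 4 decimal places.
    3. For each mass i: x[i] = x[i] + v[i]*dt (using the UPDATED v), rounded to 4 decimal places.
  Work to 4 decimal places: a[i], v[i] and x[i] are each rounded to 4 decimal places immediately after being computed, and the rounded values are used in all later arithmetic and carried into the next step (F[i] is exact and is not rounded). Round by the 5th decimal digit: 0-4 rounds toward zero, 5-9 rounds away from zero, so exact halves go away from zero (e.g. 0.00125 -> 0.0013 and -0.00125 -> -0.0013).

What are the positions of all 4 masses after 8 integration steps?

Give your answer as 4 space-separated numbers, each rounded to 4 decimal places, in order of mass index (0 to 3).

Step 0: x=[2.0000 4.0000 7.0000 14.0000] v=[0.0000 0.0000 0.0000 0.0000]
Step 1: x=[1.9800 4.0200 7.0800 13.9200] v=[-0.2000 0.2000 0.8000 -0.8000]
Step 2: x=[1.9408 4.0604 7.2356 13.7632] v=[-0.3920 0.4040 1.5560 -1.5680]
Step 3: x=[1.8840 4.1219 7.4583 13.5359] v=[-0.5681 0.6151 2.2265 -2.2735]
Step 4: x=[1.8120 4.2054 7.7358 13.2470] v=[-0.7205 0.8348 2.7747 -2.8890]
Step 5: x=[1.7278 4.3116 8.0529 12.9079] v=[-0.8418 1.0622 3.1709 -3.3912]
Step 6: x=[1.6353 4.4410 8.3923 12.5317] v=[-0.9250 1.2937 3.3936 -3.7622]
Step 7: x=[1.5389 4.5933 8.7354 12.1327] v=[-0.9639 1.5228 3.4312 -3.9901]
Step 8: x=[1.4436 4.7673 9.0636 11.7257] v=[-0.9530 1.7403 3.2822 -4.0696]

Answer: 1.4436 4.7673 9.0636 11.7257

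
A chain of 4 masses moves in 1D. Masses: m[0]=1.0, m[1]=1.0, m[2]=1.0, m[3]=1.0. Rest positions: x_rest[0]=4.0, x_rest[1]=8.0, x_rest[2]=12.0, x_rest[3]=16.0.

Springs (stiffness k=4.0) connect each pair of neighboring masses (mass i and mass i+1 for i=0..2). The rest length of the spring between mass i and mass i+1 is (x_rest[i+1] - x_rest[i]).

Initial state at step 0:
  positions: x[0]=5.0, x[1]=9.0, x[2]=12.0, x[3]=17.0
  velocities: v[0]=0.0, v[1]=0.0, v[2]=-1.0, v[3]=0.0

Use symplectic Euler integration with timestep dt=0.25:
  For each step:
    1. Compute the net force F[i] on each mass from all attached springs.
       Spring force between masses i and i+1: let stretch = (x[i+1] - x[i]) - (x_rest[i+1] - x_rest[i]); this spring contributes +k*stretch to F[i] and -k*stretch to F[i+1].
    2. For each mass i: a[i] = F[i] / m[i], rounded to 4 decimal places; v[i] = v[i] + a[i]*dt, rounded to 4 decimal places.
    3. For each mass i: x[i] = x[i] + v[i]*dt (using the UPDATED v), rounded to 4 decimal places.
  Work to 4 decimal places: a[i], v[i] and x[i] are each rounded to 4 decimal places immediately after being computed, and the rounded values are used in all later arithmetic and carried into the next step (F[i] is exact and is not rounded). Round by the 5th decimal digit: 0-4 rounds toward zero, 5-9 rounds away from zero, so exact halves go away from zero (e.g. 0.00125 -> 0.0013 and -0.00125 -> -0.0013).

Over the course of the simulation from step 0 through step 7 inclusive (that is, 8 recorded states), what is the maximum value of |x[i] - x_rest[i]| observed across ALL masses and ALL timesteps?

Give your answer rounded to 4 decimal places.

Step 0: x=[5.0000 9.0000 12.0000 17.0000] v=[0.0000 0.0000 -1.0000 0.0000]
Step 1: x=[5.0000 8.7500 12.2500 16.7500] v=[0.0000 -1.0000 1.0000 -1.0000]
Step 2: x=[4.9375 8.4375 12.7500 16.3750] v=[-0.2500 -1.2500 2.0000 -1.5000]
Step 3: x=[4.7500 8.3281 13.0781 16.0938] v=[-0.7500 -0.4375 1.3125 -1.1250]
Step 4: x=[4.4570 8.5117 12.9727 16.0586] v=[-1.1719 0.7344 -0.4218 -0.1407]
Step 5: x=[4.1777 8.7969 12.5235 16.2520] v=[-1.1172 1.1407 -1.7969 0.7734]
Step 6: x=[4.0532 8.8589 12.0748 16.5132] v=[-0.4980 0.2481 -1.7950 1.0449]
Step 7: x=[4.1301 8.5235 11.9317 16.6648] v=[0.3077 -1.3417 -0.5725 0.6065]
Max displacement = 1.0781

Answer: 1.0781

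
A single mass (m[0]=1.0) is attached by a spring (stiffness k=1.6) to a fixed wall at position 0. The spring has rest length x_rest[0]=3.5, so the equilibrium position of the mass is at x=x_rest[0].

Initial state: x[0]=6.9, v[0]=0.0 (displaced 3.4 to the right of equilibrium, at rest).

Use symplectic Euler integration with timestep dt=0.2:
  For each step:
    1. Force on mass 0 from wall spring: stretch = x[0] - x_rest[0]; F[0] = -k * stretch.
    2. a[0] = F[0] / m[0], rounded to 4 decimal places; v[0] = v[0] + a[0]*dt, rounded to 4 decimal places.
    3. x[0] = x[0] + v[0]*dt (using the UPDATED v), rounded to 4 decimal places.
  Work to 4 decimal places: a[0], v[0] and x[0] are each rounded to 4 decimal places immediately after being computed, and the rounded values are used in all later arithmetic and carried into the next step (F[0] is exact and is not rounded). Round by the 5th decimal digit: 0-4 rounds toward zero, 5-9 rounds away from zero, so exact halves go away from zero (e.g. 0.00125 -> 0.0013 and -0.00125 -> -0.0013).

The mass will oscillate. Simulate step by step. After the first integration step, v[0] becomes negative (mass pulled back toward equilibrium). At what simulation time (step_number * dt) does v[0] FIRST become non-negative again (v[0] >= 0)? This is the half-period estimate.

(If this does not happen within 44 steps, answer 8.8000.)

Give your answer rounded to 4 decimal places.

Step 0: x=[6.9000] v=[0.0000]
Step 1: x=[6.6824] v=[-1.0880]
Step 2: x=[6.2611] v=[-2.1064]
Step 3: x=[5.6631] v=[-2.9900]
Step 4: x=[4.9267] v=[-3.6822]
Step 5: x=[4.0990] v=[-4.1387]
Step 6: x=[3.2329] v=[-4.3304]
Step 7: x=[2.3839] v=[-4.2449]
Step 8: x=[1.6064] v=[-3.8877]
Step 9: x=[0.9501] v=[-3.2817]
Step 10: x=[0.4570] v=[-2.4657]
Step 11: x=[0.1586] v=[-1.4919]
Step 12: x=[0.0741] v=[-0.4227]
Step 13: x=[0.2088] v=[0.6736]
First v>=0 after going negative at step 13, time=2.6000

Answer: 2.6000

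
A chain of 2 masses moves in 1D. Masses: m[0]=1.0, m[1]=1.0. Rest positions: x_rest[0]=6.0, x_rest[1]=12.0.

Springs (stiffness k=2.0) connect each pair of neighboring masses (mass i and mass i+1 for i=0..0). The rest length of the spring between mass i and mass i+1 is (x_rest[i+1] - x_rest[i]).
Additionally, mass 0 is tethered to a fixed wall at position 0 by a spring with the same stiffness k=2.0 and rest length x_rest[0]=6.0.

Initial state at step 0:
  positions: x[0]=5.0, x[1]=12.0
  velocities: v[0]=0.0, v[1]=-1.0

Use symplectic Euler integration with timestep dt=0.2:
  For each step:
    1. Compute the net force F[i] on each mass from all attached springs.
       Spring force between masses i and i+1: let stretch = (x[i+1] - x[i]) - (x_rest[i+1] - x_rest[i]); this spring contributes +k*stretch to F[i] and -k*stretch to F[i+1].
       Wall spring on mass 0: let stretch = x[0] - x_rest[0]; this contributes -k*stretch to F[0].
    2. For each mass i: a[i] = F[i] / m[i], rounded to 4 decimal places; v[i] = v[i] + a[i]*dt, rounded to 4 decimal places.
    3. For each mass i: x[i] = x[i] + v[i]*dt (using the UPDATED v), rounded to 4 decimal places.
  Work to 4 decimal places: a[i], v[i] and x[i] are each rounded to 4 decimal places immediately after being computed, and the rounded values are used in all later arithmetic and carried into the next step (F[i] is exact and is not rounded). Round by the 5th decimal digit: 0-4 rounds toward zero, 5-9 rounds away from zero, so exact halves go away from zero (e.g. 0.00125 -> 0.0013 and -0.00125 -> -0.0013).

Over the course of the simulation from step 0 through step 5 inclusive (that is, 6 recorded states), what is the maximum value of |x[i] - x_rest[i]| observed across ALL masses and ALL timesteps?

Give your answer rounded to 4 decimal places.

Step 0: x=[5.0000 12.0000] v=[0.0000 -1.0000]
Step 1: x=[5.1600 11.7200] v=[0.8000 -1.4000]
Step 2: x=[5.4320 11.3952] v=[1.3600 -1.6240]
Step 3: x=[5.7465 11.0733] v=[1.5725 -1.6093]
Step 4: x=[6.0274 10.8053] v=[1.4046 -1.3400]
Step 5: x=[6.2084 10.6351] v=[0.9048 -0.8512]
Max displacement = 1.3649

Answer: 1.3649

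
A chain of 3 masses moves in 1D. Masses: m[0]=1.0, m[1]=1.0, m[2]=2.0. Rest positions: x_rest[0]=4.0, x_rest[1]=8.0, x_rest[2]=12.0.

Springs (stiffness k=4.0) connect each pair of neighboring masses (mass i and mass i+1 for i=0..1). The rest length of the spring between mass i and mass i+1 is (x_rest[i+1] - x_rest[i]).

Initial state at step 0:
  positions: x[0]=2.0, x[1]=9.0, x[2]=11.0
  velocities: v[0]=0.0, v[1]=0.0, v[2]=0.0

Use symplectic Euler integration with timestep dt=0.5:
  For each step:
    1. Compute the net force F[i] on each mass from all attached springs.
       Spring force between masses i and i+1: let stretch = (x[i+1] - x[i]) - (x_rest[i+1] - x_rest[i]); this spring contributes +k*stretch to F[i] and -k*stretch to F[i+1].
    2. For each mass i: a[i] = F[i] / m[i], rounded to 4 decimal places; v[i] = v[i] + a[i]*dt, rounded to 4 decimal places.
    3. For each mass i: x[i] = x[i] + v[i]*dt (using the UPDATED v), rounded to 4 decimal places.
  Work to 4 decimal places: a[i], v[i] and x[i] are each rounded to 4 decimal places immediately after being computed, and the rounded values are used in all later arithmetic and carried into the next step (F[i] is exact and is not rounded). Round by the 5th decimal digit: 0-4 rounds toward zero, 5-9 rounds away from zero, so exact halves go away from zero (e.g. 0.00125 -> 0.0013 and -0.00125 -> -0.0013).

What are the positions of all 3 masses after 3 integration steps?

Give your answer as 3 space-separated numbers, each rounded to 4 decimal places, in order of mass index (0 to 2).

Answer: 2.0000 10.0000 10.5000

Derivation:
Step 0: x=[2.0000 9.0000 11.0000] v=[0.0000 0.0000 0.0000]
Step 1: x=[5.0000 4.0000 12.0000] v=[6.0000 -10.0000 2.0000]
Step 2: x=[3.0000 8.0000 11.0000] v=[-4.0000 8.0000 -2.0000]
Step 3: x=[2.0000 10.0000 10.5000] v=[-2.0000 4.0000 -1.0000]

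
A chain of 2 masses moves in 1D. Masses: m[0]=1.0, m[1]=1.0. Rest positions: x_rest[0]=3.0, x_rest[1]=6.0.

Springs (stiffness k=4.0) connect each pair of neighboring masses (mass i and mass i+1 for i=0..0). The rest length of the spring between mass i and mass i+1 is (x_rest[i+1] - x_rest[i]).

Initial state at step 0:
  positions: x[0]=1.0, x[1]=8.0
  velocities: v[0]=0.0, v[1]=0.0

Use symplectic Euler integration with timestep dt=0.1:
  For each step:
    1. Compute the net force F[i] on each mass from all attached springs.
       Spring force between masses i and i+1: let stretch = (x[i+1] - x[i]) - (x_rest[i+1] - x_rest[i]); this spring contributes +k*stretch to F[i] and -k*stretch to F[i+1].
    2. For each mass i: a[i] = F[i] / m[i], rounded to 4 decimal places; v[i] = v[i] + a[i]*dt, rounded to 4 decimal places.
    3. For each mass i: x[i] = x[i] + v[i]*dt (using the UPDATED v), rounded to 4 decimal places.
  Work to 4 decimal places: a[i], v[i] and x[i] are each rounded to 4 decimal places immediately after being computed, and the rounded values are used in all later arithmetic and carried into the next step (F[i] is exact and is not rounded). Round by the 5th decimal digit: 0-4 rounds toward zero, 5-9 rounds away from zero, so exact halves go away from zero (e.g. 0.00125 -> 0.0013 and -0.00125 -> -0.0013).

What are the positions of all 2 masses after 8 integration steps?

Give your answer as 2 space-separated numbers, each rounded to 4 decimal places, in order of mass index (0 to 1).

Step 0: x=[1.0000 8.0000] v=[0.0000 0.0000]
Step 1: x=[1.1600 7.8400] v=[1.6000 -1.6000]
Step 2: x=[1.4672 7.5328] v=[3.0720 -3.0720]
Step 3: x=[1.8970 7.1030] v=[4.2982 -4.2982]
Step 4: x=[2.4151 6.5849] v=[5.1806 -5.1806]
Step 5: x=[2.9800 6.0201] v=[5.6485 -5.6485]
Step 6: x=[3.5465 5.4537] v=[5.6645 -5.6645]
Step 7: x=[4.0692 4.9310] v=[5.2274 -5.2274]
Step 8: x=[4.5064 4.4938] v=[4.3721 -4.3721]

Answer: 4.5064 4.4938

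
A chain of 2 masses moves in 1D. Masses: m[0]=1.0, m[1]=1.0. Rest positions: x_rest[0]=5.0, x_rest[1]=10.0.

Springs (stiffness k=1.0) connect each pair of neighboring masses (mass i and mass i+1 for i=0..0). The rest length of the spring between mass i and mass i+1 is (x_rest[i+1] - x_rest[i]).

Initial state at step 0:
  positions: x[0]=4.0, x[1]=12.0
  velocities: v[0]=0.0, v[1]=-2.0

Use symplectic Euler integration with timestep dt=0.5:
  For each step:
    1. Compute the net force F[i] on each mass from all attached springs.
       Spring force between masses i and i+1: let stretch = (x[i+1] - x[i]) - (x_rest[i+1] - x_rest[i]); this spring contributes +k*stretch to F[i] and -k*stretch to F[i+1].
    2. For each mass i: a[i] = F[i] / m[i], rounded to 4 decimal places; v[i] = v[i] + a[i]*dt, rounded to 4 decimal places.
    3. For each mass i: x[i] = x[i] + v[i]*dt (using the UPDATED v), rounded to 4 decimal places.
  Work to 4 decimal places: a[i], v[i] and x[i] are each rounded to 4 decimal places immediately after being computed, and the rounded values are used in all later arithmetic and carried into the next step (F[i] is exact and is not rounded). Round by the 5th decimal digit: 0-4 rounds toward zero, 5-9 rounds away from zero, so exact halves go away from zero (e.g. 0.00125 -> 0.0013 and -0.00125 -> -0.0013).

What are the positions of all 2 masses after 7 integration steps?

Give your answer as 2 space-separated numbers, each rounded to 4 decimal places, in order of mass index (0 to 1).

Answer: 0.2461 8.7541

Derivation:
Step 0: x=[4.0000 12.0000] v=[0.0000 -2.0000]
Step 1: x=[4.7500 10.2500] v=[1.5000 -3.5000]
Step 2: x=[5.6250 8.3750] v=[1.7500 -3.7500]
Step 3: x=[5.9375 7.0625] v=[0.6250 -2.6250]
Step 4: x=[5.2813 6.7188] v=[-1.3125 -0.6875]
Step 5: x=[3.7344 7.2657] v=[-3.0938 1.0938]
Step 6: x=[1.8203 8.1798] v=[-3.8282 1.8282]
Step 7: x=[0.2461 8.7541] v=[-3.1485 1.1485]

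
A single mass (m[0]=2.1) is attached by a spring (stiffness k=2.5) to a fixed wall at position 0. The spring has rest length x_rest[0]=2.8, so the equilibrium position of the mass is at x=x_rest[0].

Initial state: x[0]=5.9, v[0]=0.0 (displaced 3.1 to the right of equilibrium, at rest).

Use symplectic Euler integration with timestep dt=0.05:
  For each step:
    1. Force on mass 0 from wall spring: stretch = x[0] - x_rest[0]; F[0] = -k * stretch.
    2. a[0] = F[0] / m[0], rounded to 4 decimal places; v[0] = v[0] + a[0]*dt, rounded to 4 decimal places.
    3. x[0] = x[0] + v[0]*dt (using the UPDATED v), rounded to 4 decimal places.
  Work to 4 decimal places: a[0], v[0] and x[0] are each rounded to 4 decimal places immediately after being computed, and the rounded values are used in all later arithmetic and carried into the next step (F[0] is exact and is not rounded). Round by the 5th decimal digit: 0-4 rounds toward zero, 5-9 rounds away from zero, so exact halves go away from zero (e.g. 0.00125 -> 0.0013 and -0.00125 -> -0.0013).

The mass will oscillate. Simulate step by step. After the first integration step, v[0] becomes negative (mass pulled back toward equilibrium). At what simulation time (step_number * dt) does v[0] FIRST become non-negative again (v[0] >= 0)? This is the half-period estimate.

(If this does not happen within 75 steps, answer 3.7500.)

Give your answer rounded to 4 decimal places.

Step 0: x=[5.9000] v=[0.0000]
Step 1: x=[5.8908] v=[-0.1845]
Step 2: x=[5.8724] v=[-0.3685]
Step 3: x=[5.8448] v=[-0.5514]
Step 4: x=[5.8082] v=[-0.7326]
Step 5: x=[5.7626] v=[-0.9117]
Step 6: x=[5.7082] v=[-1.0880]
Step 7: x=[5.6451] v=[-1.2611]
Step 8: x=[5.5736] v=[-1.4305]
Step 9: x=[5.4938] v=[-1.5956]
Step 10: x=[5.4060] v=[-1.7559]
Step 11: x=[5.3105] v=[-1.9110]
Step 12: x=[5.2075] v=[-2.0604]
Step 13: x=[5.0973] v=[-2.2037]
Step 14: x=[4.9803] v=[-2.3404]
Step 15: x=[4.8568] v=[-2.4702]
Step 16: x=[4.7272] v=[-2.5926]
Step 17: x=[4.5918] v=[-2.7073]
Step 18: x=[4.4511] v=[-2.8140]
Step 19: x=[4.3055] v=[-2.9123]
Step 20: x=[4.1554] v=[-3.0019]
Step 21: x=[4.0013] v=[-3.0826]
Step 22: x=[3.8436] v=[-3.1541]
Step 23: x=[3.6828] v=[-3.2162]
Step 24: x=[3.5194] v=[-3.2688]
Step 25: x=[3.3538] v=[-3.3116]
Step 26: x=[3.1866] v=[-3.3446]
Step 27: x=[3.0182] v=[-3.3676]
Step 28: x=[2.8492] v=[-3.3806]
Step 29: x=[2.6800] v=[-3.3835]
Step 30: x=[2.5112] v=[-3.3764]
Step 31: x=[2.3432] v=[-3.3592]
Step 32: x=[2.1766] v=[-3.3320]
Step 33: x=[2.0119] v=[-3.2949]
Step 34: x=[1.8495] v=[-3.2480]
Step 35: x=[1.6899] v=[-3.1914]
Step 36: x=[1.5336] v=[-3.1253]
Step 37: x=[1.3811] v=[-3.0499]
Step 38: x=[1.2328] v=[-2.9654]
Step 39: x=[1.0892] v=[-2.8721]
Step 40: x=[0.9507] v=[-2.7703]
Step 41: x=[0.8177] v=[-2.6602]
Step 42: x=[0.6906] v=[-2.5422]
Step 43: x=[0.5698] v=[-2.4166]
Step 44: x=[0.4556] v=[-2.2839]
Step 45: x=[0.3484] v=[-2.1444]
Step 46: x=[0.2485] v=[-1.9985]
Step 47: x=[0.1562] v=[-1.8466]
Step 48: x=[0.0717] v=[-1.6892]
Step 49: x=[-0.0046] v=[-1.5268]
Step 50: x=[-0.0726] v=[-1.3599]
Step 51: x=[-0.1320] v=[-1.1889]
Step 52: x=[-0.1827] v=[-1.0144]
Step 53: x=[-0.2245] v=[-0.8369]
Step 54: x=[-0.2573] v=[-0.6569]
Step 55: x=[-0.2810] v=[-0.4749]
Step 56: x=[-0.2956] v=[-0.2915]
Step 57: x=[-0.3010] v=[-0.1072]
Step 58: x=[-0.2971] v=[0.0774]
First v>=0 after going negative at step 58, time=2.9000

Answer: 2.9000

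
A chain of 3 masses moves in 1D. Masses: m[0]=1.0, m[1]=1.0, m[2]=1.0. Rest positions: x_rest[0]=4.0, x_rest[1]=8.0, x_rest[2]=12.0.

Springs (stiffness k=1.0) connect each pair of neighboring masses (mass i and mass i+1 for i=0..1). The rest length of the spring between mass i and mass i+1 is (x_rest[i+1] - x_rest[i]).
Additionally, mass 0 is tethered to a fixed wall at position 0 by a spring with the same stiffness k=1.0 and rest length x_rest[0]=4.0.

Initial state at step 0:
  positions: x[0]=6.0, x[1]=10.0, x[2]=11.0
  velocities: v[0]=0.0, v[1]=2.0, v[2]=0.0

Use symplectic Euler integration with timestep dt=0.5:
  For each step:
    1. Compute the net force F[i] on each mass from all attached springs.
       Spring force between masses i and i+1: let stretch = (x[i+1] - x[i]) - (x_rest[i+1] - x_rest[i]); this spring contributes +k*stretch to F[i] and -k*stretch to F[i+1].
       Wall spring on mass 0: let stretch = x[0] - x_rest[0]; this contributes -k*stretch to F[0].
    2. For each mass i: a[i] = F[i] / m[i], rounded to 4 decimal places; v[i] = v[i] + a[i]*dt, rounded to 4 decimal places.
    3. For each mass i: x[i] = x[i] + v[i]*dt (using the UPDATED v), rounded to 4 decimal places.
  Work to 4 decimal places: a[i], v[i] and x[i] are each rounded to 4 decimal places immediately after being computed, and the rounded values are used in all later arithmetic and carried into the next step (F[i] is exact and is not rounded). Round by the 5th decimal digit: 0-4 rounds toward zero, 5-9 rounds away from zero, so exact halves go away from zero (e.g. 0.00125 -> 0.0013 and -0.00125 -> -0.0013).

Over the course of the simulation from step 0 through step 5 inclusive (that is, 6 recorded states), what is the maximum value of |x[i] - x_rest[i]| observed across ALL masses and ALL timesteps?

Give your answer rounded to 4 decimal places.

Step 0: x=[6.0000 10.0000 11.0000] v=[0.0000 2.0000 0.0000]
Step 1: x=[5.5000 10.2500 11.7500] v=[-1.0000 0.5000 1.5000]
Step 2: x=[4.8125 9.6875 13.1250] v=[-1.3750 -1.1250 2.7500]
Step 3: x=[4.1406 8.7656 14.6407] v=[-1.3438 -1.8438 3.0313]
Step 4: x=[3.5898 8.1562 15.6876] v=[-1.1016 -1.2188 2.0938]
Step 5: x=[3.2832 8.2881 15.8517] v=[-0.6133 0.2637 0.3281]
Max displacement = 3.8517

Answer: 3.8517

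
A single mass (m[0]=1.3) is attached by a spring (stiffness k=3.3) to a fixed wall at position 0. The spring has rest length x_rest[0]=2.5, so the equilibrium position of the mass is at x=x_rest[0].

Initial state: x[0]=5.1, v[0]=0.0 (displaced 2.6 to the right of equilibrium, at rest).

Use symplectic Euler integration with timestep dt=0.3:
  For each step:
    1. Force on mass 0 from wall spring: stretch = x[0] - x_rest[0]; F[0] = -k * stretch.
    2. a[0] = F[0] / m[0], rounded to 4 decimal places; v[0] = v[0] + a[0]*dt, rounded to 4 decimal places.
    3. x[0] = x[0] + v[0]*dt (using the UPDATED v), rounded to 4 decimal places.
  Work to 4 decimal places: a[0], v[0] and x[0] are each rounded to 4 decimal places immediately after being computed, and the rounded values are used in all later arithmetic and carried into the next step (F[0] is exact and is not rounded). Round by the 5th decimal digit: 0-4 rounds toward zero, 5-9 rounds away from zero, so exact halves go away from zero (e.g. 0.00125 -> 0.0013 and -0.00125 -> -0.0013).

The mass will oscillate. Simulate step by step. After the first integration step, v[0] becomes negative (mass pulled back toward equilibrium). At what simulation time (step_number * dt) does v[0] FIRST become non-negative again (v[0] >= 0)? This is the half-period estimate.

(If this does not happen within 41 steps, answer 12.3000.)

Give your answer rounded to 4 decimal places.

Answer: 2.1000

Derivation:
Step 0: x=[5.1000] v=[0.0000]
Step 1: x=[4.5060] v=[-1.9800]
Step 2: x=[3.4537] v=[-3.5077]
Step 3: x=[2.1835] v=[-4.2340]
Step 4: x=[0.9856] v=[-3.9930]
Step 5: x=[0.1337] v=[-2.8397]
Step 6: x=[-0.1776] v=[-1.0377]
Step 7: x=[0.1228] v=[1.0014]
First v>=0 after going negative at step 7, time=2.1000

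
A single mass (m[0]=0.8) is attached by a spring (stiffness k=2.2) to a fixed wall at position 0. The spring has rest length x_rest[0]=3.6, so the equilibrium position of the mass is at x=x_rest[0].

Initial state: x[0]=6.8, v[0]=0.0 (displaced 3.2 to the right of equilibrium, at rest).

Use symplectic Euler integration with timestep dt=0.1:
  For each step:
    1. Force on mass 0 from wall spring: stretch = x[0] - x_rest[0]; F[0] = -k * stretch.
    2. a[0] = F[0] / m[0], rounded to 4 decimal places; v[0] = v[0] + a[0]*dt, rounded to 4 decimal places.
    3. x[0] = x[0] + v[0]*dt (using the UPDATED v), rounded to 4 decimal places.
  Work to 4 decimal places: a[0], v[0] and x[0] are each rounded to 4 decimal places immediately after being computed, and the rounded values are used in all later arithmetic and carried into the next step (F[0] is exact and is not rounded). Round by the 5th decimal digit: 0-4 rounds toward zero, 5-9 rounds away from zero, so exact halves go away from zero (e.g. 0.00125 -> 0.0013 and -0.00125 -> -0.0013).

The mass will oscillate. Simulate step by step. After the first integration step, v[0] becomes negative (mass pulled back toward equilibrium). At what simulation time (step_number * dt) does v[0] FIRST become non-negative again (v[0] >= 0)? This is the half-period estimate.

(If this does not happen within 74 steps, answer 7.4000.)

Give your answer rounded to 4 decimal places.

Answer: 1.9000

Derivation:
Step 0: x=[6.8000] v=[0.0000]
Step 1: x=[6.7120] v=[-0.8800]
Step 2: x=[6.5384] v=[-1.7358]
Step 3: x=[6.2840] v=[-2.5439]
Step 4: x=[5.9558] v=[-3.2820]
Step 5: x=[5.5628] v=[-3.9299]
Step 6: x=[5.1158] v=[-4.4697]
Step 7: x=[4.6271] v=[-4.8866]
Step 8: x=[4.1102] v=[-5.1691]
Step 9: x=[3.5793] v=[-5.3094]
Step 10: x=[3.0489] v=[-5.3037]
Step 11: x=[2.5337] v=[-5.1522]
Step 12: x=[2.0478] v=[-4.8590]
Step 13: x=[1.6046] v=[-4.4321]
Step 14: x=[1.2163] v=[-3.8834]
Step 15: x=[0.8935] v=[-3.2279]
Step 16: x=[0.6451] v=[-2.4836]
Step 17: x=[0.4780] v=[-1.6710]
Step 18: x=[0.3968] v=[-0.8125]
Step 19: x=[0.4036] v=[0.0684]
First v>=0 after going negative at step 19, time=1.9000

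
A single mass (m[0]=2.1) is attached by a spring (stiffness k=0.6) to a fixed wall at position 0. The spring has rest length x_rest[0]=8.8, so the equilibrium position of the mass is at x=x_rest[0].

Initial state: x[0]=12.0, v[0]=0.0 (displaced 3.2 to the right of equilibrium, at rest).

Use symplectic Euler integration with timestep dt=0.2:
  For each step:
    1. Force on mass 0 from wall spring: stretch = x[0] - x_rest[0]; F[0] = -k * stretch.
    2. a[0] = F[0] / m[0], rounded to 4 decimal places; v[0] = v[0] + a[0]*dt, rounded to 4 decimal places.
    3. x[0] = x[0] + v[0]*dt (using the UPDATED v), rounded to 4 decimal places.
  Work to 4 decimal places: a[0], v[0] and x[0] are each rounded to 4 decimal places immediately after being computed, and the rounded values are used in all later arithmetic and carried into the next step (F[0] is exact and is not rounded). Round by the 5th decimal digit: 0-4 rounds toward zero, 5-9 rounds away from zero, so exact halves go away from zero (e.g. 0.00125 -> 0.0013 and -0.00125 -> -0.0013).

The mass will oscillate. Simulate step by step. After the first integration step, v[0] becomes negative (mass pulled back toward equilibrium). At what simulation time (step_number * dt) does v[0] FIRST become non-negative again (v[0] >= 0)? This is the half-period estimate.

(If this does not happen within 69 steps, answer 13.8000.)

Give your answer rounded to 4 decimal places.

Answer: 6.0000

Derivation:
Step 0: x=[12.0000] v=[0.0000]
Step 1: x=[11.9634] v=[-0.1829]
Step 2: x=[11.8907] v=[-0.3637]
Step 3: x=[11.7826] v=[-0.5403]
Step 4: x=[11.6405] v=[-0.7107]
Step 5: x=[11.4659] v=[-0.8730]
Step 6: x=[11.2608] v=[-1.0253]
Step 7: x=[11.0276] v=[-1.1659]
Step 8: x=[10.7690] v=[-1.2932]
Step 9: x=[10.4879] v=[-1.4057]
Step 10: x=[10.1875] v=[-1.5022]
Step 11: x=[9.8712] v=[-1.5815]
Step 12: x=[9.5427] v=[-1.6427]
Step 13: x=[9.2057] v=[-1.6851]
Step 14: x=[8.8640] v=[-1.7083]
Step 15: x=[8.5216] v=[-1.7120]
Step 16: x=[8.1824] v=[-1.6961]
Step 17: x=[7.8502] v=[-1.6608]
Step 18: x=[7.5289] v=[-1.6065]
Step 19: x=[7.2221] v=[-1.5339]
Step 20: x=[6.9334] v=[-1.4437]
Step 21: x=[6.6660] v=[-1.3370]
Step 22: x=[6.4230] v=[-1.2151]
Step 23: x=[6.2071] v=[-1.0793]
Step 24: x=[6.0209] v=[-0.9311]
Step 25: x=[5.8664] v=[-0.7723]
Step 26: x=[5.7455] v=[-0.6047]
Step 27: x=[5.6595] v=[-0.4302]
Step 28: x=[5.6094] v=[-0.2507]
Step 29: x=[5.5957] v=[-0.0684]
Step 30: x=[5.6186] v=[0.1147]
First v>=0 after going negative at step 30, time=6.0000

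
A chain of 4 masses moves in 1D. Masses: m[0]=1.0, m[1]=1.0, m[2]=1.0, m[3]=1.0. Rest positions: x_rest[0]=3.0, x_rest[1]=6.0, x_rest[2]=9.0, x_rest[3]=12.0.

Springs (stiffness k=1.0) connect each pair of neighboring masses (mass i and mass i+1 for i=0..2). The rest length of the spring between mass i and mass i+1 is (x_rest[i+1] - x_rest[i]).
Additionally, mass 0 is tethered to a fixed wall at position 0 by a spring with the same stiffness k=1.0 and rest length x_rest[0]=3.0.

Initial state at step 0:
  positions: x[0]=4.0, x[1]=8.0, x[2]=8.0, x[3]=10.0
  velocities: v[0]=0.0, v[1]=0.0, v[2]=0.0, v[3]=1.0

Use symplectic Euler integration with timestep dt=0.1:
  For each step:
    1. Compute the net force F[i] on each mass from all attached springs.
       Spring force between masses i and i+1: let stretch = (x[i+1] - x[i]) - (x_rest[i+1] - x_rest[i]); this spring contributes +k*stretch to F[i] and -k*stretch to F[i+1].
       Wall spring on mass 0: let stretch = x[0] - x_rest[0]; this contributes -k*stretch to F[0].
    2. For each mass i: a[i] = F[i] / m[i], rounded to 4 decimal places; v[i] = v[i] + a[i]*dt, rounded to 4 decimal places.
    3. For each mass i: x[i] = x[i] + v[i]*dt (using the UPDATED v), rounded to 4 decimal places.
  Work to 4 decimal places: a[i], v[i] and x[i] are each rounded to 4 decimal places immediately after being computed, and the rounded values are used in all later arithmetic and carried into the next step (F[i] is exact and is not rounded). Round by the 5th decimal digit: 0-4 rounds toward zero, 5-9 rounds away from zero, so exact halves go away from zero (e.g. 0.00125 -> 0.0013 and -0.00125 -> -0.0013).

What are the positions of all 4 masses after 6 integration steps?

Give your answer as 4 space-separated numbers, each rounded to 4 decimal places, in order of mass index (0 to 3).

Step 0: x=[4.0000 8.0000 8.0000 10.0000] v=[0.0000 0.0000 0.0000 1.0000]
Step 1: x=[4.0000 7.9600 8.0200 10.1100] v=[0.0000 -0.4000 0.2000 1.1000]
Step 2: x=[3.9996 7.8810 8.0603 10.2291] v=[-0.0040 -0.7900 0.4030 1.1910]
Step 3: x=[3.9980 7.7650 8.1205 10.3565] v=[-0.0158 -1.1602 0.6020 1.2741]
Step 4: x=[3.9941 7.6149 8.1995 10.4916] v=[-0.0389 -1.5014 0.7901 1.3505]
Step 5: x=[3.9865 7.4344 8.2956 10.6337] v=[-0.0762 -1.8050 0.9609 1.4213]
Step 6: x=[3.9735 7.2280 8.4065 10.7825] v=[-0.1301 -2.0637 1.1086 1.4875]

Answer: 3.9735 7.2280 8.4065 10.7825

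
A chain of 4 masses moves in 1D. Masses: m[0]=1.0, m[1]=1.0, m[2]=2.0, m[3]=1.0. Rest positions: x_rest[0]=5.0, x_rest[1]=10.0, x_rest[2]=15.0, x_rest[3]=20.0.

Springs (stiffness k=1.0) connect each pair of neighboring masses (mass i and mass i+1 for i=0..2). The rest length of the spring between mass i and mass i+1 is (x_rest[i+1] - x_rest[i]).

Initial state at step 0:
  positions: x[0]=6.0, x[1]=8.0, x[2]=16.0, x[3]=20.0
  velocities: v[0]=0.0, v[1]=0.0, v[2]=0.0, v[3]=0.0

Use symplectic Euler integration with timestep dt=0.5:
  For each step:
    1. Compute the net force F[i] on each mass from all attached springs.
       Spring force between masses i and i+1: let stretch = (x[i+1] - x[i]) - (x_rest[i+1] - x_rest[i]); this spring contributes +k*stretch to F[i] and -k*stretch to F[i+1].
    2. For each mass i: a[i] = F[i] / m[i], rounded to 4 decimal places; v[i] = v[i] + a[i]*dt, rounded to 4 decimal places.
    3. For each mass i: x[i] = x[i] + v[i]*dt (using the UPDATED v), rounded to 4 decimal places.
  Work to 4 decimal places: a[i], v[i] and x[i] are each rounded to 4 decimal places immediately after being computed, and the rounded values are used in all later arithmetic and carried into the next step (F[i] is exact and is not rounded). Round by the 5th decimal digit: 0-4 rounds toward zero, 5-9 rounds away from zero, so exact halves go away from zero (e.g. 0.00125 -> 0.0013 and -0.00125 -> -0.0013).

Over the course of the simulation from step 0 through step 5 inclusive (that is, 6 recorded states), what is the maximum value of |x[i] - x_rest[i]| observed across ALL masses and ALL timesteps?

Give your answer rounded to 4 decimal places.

Answer: 2.4454

Derivation:
Step 0: x=[6.0000 8.0000 16.0000 20.0000] v=[0.0000 0.0000 0.0000 0.0000]
Step 1: x=[5.2500 9.5000 15.5000 20.2500] v=[-1.5000 3.0000 -1.0000 0.5000]
Step 2: x=[4.3125 11.4375 14.8438 20.5625] v=[-1.8750 3.8750 -1.3125 0.6250]
Step 3: x=[3.9063 12.4454 14.4766 20.6954] v=[-0.8125 2.0157 -0.7344 0.2657]
Step 4: x=[4.3849 11.8263 14.6329 20.5236] v=[0.9571 -1.2383 0.3125 -0.3437]
Step 5: x=[5.4738 10.0485 15.1747 20.1291] v=[2.1778 -3.5557 1.0836 -0.7891]
Max displacement = 2.4454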